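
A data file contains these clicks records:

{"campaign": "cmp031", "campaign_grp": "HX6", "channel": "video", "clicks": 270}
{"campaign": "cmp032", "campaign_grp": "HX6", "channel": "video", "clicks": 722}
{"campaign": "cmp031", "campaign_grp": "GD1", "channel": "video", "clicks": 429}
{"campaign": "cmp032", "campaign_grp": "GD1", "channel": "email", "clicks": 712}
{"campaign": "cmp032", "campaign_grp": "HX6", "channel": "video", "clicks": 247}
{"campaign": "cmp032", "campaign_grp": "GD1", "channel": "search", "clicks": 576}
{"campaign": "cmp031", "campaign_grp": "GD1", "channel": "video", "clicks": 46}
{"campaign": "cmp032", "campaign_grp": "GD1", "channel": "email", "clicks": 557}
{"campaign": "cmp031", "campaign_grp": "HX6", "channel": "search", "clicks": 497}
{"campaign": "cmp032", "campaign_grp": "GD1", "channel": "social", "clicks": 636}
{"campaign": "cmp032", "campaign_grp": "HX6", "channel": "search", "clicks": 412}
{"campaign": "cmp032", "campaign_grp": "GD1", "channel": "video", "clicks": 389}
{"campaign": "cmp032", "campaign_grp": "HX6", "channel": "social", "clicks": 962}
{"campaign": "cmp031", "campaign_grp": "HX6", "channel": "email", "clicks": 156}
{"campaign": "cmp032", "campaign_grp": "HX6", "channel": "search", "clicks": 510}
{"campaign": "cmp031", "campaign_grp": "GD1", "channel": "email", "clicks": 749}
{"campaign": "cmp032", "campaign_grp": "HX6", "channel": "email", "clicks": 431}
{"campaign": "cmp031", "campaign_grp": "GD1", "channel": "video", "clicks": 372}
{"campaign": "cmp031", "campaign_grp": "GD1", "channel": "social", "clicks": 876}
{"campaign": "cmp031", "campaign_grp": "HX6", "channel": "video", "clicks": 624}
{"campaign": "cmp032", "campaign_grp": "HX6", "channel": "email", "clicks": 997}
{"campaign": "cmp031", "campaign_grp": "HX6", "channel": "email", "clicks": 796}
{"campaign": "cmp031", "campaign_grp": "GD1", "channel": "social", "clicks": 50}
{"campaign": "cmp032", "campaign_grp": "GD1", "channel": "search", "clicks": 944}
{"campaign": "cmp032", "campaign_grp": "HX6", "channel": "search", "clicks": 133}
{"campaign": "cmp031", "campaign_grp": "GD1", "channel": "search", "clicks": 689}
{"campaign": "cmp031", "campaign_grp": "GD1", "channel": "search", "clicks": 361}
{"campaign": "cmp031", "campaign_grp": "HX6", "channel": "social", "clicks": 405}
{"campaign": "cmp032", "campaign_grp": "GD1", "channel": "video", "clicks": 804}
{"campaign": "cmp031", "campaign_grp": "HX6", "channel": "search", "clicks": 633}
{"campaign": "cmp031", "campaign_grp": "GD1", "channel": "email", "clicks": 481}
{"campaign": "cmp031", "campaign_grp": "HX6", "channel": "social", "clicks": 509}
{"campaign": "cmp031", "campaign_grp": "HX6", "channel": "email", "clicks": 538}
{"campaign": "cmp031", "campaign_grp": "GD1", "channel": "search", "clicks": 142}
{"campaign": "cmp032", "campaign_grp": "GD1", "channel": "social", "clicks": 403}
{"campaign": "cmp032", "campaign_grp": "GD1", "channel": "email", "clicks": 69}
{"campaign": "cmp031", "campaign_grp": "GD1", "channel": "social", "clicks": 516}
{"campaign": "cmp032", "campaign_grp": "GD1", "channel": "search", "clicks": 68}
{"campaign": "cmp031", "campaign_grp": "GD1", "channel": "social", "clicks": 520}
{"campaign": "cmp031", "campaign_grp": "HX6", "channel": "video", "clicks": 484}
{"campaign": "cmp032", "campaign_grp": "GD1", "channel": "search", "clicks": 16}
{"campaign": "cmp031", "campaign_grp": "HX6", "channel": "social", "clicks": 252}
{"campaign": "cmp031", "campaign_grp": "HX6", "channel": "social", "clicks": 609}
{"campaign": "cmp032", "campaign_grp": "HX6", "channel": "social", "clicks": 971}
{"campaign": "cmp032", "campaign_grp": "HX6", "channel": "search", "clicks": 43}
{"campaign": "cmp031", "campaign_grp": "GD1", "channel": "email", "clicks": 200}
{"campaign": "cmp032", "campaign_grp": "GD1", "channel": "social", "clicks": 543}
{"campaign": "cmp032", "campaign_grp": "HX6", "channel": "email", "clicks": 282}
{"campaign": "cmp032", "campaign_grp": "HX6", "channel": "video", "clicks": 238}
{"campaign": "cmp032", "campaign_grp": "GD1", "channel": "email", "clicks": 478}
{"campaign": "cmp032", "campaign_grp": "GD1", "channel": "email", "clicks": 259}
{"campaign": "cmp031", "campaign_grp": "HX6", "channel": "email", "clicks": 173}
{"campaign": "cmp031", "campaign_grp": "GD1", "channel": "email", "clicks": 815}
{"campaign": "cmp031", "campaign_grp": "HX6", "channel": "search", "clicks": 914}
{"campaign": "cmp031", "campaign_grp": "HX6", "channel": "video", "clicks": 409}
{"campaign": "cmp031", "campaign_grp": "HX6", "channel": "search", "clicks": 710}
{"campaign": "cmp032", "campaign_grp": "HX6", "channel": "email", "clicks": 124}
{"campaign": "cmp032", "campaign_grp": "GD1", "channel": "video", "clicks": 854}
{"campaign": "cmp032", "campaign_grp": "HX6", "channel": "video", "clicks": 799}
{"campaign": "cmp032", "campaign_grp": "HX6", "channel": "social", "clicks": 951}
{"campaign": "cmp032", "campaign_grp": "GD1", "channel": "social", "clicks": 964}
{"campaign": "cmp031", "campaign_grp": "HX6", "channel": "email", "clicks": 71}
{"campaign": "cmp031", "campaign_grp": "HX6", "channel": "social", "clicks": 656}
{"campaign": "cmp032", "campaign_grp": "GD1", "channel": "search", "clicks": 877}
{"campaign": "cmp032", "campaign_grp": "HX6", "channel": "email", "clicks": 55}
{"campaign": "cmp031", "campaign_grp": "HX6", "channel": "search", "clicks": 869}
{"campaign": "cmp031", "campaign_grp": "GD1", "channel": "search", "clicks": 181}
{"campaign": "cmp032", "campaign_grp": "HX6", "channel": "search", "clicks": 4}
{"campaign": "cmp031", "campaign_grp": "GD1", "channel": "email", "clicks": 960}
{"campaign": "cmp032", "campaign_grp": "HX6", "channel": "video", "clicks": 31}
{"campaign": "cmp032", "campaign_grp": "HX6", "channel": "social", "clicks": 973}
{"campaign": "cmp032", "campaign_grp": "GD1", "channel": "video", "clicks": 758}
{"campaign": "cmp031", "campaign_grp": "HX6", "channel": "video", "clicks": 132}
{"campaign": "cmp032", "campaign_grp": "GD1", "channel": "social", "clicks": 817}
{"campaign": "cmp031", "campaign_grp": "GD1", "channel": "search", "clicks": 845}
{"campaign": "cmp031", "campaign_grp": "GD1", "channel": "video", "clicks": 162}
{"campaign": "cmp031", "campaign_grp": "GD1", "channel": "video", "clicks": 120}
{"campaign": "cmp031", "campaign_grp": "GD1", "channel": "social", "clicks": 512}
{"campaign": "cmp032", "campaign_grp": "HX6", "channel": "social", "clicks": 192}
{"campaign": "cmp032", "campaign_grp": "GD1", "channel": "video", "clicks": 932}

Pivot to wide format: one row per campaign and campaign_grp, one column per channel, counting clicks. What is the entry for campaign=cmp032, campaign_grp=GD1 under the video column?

Rows with campaign=cmp032, campaign_grp=GD1 and channel=video: clicks values are 389, 804, 854, 758, 932.
5 rows match — count = 5.

5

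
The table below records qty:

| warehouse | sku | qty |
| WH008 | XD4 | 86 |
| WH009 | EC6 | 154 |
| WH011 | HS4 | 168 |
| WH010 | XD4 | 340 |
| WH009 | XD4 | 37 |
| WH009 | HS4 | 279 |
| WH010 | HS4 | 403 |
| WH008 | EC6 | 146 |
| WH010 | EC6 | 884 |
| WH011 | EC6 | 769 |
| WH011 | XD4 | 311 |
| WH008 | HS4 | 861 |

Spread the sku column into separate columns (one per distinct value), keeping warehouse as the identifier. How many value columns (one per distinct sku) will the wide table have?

3 distinct sku values: EC6, XD4, HS4.

3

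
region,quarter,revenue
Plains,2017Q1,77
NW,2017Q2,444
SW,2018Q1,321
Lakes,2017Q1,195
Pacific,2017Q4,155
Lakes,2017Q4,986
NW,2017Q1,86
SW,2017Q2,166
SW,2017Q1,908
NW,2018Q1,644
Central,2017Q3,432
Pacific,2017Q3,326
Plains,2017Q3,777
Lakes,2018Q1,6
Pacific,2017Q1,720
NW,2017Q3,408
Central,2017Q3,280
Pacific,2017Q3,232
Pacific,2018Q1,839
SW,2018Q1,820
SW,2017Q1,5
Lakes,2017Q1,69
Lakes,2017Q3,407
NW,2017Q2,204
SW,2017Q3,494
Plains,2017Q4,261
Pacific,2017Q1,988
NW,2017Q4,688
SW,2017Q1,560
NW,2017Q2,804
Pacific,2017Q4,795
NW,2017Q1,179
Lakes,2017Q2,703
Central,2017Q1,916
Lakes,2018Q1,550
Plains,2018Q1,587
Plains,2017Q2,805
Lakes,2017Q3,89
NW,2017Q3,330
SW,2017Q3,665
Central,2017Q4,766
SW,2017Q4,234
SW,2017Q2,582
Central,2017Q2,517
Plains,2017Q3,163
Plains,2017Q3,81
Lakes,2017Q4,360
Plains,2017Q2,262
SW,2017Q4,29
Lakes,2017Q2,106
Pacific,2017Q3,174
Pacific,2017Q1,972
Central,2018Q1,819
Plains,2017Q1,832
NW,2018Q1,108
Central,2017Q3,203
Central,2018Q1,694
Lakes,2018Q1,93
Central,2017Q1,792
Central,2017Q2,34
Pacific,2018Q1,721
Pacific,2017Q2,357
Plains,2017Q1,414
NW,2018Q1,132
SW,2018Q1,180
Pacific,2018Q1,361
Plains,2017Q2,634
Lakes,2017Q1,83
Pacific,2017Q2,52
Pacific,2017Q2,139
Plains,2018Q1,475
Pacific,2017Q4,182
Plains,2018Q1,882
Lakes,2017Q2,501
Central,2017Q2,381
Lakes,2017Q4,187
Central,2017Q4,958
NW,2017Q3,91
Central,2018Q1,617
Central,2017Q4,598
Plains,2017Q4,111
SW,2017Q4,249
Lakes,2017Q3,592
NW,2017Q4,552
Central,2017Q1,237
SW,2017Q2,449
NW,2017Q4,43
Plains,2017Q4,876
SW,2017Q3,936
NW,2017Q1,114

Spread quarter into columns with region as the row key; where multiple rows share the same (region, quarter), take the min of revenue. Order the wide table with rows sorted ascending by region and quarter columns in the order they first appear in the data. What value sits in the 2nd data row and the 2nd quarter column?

With rows sorted ascending by region, row 2 is region=Lakes. quarter columns in first-appearance order: 2017Q1, 2017Q2, 2018Q1, 2017Q4, 2017Q3; column 2 is 2017Q2.
Long rows with region=Lakes, quarter=2017Q2: min(703, 106, 501) = 106.

106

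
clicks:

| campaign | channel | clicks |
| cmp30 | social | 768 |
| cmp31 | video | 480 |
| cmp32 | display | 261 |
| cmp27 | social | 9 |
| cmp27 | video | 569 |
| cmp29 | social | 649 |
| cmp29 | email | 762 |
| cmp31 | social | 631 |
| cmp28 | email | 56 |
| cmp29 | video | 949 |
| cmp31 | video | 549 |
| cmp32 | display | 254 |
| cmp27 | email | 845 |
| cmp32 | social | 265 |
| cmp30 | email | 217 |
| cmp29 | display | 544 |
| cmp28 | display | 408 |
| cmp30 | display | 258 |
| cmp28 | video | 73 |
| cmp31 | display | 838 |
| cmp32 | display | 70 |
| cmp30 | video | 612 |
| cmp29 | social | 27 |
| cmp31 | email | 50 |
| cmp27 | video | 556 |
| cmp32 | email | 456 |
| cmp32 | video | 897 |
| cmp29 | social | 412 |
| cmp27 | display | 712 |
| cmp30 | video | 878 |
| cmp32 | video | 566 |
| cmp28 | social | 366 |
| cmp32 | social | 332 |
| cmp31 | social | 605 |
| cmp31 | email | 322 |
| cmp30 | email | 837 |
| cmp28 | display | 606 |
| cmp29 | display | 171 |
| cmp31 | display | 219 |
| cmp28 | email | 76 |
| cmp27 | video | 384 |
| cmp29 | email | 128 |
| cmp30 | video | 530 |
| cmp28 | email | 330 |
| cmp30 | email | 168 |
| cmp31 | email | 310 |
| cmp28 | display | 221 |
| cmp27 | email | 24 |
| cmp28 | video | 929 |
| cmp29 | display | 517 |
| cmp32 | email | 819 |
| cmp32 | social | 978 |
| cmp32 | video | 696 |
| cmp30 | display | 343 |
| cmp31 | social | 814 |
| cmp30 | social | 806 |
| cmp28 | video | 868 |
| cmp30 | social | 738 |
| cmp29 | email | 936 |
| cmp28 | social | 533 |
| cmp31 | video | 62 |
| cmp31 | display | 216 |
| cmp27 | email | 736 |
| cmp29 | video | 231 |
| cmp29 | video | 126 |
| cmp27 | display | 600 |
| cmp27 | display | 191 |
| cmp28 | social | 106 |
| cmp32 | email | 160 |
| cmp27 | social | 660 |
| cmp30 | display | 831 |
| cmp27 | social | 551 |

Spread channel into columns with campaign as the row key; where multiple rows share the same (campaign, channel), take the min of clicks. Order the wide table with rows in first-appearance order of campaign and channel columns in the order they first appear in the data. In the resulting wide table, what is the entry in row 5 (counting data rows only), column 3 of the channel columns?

171

With rows in first-appearance order of campaign, row 5 is campaign=cmp29. channel columns in first-appearance order: social, video, display, email; column 3 is display.
Long rows with campaign=cmp29, channel=display: min(544, 171, 517) = 171.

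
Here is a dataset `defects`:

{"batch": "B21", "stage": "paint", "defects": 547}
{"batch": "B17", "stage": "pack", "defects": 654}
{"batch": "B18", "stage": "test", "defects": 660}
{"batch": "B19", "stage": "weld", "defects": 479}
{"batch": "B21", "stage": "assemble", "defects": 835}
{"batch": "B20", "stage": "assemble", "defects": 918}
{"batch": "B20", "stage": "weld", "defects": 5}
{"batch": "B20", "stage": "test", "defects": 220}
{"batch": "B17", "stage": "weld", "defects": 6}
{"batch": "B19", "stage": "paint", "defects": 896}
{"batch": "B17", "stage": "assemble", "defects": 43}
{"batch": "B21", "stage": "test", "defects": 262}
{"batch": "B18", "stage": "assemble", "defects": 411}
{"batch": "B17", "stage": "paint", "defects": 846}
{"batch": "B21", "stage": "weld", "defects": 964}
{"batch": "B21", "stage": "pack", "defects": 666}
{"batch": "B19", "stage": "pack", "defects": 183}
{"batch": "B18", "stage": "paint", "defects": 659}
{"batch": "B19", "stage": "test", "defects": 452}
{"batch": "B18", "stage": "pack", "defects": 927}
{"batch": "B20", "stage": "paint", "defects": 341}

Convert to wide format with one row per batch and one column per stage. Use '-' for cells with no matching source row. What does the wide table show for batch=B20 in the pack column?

No long-format row has batch=B20 and stage=pack, so the cell is -.

-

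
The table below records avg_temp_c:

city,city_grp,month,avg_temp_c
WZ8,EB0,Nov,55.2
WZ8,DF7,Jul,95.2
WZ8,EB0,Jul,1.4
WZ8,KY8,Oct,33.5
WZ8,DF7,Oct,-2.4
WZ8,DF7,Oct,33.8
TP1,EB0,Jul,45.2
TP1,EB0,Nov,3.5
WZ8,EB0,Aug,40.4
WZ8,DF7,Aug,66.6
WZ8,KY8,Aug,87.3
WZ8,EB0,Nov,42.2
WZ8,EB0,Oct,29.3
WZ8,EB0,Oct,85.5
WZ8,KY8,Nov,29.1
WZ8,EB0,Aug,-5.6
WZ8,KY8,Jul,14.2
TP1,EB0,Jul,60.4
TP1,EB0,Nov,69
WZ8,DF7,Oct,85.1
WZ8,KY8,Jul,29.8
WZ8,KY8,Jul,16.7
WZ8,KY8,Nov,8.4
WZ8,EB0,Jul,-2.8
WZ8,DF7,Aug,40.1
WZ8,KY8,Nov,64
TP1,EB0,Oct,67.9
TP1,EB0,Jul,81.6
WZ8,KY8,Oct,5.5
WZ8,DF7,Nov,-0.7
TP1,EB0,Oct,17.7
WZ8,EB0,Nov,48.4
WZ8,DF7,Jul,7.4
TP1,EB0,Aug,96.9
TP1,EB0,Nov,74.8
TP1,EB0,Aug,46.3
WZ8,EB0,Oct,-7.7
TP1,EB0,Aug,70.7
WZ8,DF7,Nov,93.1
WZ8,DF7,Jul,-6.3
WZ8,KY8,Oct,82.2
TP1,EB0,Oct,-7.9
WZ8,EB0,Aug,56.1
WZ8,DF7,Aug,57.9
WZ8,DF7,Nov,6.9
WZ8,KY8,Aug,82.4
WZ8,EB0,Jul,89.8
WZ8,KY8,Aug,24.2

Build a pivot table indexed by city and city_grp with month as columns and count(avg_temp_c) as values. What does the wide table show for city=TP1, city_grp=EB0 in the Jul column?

Rows with city=TP1, city_grp=EB0 and month=Jul: avg_temp_c values are 45.2, 60.4, 81.6.
3 rows match — count = 3.

3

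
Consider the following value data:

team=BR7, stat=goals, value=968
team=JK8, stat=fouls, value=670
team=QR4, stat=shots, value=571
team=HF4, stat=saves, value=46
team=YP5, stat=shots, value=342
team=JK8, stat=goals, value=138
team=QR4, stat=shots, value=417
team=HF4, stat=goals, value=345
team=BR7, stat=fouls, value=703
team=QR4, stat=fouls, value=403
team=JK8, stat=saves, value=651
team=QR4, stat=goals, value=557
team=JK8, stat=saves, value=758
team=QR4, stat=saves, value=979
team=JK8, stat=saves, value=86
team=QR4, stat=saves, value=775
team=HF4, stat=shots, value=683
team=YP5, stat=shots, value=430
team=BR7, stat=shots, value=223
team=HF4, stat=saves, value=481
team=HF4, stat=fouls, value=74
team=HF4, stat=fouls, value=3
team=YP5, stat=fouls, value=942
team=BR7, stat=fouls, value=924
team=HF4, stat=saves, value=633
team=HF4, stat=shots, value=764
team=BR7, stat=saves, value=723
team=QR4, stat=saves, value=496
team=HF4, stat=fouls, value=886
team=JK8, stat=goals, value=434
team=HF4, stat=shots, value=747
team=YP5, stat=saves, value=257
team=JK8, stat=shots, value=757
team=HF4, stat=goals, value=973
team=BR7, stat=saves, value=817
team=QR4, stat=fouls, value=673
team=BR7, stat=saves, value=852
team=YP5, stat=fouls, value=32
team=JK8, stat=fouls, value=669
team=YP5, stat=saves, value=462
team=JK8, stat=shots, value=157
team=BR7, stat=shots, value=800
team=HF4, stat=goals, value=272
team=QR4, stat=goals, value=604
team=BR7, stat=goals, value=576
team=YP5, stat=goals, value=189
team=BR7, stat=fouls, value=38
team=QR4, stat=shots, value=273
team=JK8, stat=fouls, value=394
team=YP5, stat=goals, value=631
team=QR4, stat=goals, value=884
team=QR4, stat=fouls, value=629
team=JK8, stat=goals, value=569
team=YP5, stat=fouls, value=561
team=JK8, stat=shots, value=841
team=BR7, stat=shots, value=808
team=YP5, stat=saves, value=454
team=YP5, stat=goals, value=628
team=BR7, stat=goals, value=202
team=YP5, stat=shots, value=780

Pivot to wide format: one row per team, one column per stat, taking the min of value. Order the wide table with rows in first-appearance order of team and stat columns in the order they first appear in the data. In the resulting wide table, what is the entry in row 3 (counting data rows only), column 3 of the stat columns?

273

With rows in first-appearance order of team, row 3 is team=QR4. stat columns in first-appearance order: goals, fouls, shots, saves; column 3 is shots.
Long rows with team=QR4, stat=shots: min(571, 417, 273) = 273.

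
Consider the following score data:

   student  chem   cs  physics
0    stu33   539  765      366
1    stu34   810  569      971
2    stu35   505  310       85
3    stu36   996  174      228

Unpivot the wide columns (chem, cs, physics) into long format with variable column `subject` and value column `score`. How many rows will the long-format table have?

12

4 student values × 3 melted columns = 12 rows.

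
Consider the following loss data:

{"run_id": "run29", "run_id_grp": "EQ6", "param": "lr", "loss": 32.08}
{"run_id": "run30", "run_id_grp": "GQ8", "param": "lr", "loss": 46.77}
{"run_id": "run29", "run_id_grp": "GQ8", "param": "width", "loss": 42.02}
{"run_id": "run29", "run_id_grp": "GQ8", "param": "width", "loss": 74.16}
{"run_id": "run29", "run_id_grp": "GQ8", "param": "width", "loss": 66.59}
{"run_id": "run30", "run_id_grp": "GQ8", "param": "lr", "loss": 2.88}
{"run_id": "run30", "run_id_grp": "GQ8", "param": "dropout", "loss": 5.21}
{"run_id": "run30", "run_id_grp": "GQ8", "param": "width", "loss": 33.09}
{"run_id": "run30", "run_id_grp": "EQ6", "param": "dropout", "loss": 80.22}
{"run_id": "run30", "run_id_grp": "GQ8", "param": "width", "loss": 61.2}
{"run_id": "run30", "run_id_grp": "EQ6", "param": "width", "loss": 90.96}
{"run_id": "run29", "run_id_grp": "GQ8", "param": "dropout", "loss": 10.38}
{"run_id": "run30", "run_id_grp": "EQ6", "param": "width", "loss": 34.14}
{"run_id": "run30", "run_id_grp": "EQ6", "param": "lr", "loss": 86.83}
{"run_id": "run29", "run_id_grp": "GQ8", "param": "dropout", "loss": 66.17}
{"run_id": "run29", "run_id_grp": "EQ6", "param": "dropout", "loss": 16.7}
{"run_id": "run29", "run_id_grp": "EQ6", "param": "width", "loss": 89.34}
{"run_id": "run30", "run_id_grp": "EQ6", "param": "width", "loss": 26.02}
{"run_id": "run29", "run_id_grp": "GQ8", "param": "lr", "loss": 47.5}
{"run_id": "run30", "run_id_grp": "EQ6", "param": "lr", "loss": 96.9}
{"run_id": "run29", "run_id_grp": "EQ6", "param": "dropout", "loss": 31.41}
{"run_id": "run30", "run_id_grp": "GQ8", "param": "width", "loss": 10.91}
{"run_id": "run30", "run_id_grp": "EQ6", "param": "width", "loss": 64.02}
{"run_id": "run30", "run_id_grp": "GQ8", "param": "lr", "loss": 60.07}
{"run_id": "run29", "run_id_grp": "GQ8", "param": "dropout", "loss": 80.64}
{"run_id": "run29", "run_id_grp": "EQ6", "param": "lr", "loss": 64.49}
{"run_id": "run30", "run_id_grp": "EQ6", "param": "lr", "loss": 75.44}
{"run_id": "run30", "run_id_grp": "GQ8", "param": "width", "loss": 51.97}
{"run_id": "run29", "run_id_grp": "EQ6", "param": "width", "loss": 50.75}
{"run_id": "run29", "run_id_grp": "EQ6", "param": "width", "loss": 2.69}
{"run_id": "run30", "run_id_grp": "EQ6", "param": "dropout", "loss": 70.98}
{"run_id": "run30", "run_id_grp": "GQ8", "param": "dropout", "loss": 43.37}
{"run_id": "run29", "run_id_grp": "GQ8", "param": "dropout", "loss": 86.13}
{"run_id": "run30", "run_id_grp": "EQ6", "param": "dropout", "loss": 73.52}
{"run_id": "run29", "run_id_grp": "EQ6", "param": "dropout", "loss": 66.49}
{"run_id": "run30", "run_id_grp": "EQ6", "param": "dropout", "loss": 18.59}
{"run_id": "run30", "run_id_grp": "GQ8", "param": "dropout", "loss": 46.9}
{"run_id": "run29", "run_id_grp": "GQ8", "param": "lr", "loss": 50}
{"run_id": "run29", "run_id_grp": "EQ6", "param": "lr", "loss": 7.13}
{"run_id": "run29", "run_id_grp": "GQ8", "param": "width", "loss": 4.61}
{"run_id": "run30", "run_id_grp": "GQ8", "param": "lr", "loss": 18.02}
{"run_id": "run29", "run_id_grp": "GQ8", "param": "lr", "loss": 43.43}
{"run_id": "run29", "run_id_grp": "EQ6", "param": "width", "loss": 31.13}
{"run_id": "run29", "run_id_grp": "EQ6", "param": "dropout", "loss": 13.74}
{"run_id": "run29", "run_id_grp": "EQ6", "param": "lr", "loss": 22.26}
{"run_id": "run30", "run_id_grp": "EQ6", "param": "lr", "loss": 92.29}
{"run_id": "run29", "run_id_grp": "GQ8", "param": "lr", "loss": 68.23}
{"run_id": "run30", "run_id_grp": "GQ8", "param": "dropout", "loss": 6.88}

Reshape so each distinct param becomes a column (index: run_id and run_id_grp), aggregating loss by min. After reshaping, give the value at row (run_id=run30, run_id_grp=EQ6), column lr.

75.44

Rows with run_id=run30, run_id_grp=EQ6 and param=lr: loss values are 86.83, 96.9, 75.44, 92.29.
min(86.83, 96.9, 75.44, 92.29) = 75.44.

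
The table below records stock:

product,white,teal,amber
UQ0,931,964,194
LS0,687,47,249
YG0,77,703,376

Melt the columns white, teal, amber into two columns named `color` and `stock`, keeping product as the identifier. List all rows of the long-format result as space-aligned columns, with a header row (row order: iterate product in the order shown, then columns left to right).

product  color  stock
UQ0      white  931  
UQ0      teal   964  
UQ0      amber  194  
LS0      white  687  
LS0      teal   47   
LS0      amber  249  
YG0      white  77   
YG0      teal   703  
YG0      amber  376  

Each (product, column) pair becomes one row: 3 × 3 = 9 rows.
For example, (UQ0, white) → stock=931.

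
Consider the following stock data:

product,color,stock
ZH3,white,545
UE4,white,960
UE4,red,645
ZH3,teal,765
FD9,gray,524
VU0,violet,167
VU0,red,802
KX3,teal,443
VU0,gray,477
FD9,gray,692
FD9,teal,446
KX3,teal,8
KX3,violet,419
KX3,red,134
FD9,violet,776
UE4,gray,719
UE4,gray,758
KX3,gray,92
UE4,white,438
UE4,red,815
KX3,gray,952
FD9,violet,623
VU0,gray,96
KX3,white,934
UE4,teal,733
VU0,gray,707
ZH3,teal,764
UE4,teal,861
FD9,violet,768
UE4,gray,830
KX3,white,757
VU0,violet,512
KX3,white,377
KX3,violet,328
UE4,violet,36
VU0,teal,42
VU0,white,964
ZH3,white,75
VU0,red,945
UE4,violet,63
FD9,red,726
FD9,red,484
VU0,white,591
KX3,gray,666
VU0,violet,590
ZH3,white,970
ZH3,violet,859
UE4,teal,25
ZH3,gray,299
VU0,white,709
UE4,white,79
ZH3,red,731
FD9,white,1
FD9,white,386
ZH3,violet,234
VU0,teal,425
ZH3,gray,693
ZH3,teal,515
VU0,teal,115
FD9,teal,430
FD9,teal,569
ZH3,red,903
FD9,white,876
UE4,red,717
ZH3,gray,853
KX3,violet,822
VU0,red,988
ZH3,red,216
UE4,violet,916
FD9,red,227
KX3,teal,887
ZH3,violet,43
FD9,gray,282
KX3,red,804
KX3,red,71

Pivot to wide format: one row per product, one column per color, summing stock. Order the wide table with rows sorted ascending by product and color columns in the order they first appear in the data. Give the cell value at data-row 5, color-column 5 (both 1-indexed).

1136

With rows sorted ascending by product, row 5 is product=ZH3. color columns in first-appearance order: white, red, teal, gray, violet; column 5 is violet.
Long rows with product=ZH3, color=violet: 859 + 234 + 43 = 1136.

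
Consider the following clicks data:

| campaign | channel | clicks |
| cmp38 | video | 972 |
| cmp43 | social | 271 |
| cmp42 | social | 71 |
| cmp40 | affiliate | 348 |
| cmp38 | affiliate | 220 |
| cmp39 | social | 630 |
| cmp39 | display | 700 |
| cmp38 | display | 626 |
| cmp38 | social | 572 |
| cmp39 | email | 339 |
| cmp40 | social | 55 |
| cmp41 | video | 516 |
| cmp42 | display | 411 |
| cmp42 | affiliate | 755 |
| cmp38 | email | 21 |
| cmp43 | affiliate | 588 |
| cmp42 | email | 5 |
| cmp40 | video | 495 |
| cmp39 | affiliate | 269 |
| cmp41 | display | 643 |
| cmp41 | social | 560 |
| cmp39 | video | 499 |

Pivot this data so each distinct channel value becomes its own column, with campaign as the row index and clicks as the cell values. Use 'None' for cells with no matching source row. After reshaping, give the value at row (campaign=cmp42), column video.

None

No long-format row has campaign=cmp42 and channel=video, so the cell is None.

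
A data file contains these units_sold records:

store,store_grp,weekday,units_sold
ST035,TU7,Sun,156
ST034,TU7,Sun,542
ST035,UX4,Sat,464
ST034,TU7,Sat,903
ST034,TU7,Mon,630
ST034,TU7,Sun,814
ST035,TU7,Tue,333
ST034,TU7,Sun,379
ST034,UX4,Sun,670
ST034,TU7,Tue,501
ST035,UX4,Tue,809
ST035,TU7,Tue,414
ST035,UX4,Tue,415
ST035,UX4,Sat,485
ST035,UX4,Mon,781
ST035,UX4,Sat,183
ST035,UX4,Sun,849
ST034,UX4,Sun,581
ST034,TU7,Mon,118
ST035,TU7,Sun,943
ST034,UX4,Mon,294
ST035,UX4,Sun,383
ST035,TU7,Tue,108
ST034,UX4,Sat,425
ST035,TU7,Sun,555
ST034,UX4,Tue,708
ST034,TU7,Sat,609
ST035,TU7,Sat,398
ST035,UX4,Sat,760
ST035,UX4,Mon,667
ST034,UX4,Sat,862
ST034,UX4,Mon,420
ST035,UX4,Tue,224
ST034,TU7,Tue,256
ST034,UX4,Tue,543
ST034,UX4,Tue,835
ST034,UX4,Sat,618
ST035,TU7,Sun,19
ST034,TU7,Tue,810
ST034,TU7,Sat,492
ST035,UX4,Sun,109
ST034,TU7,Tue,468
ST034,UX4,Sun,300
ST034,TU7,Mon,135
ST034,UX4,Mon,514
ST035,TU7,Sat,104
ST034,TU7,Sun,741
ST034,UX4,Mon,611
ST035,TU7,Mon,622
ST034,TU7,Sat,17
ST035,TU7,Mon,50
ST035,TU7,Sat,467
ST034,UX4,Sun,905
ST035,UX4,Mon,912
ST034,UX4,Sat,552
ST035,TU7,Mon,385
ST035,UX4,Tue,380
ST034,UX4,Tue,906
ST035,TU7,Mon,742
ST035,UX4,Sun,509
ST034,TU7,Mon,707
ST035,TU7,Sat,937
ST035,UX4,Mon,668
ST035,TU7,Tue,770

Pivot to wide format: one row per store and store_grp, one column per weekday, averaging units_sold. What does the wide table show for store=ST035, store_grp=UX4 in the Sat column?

Rows with store=ST035, store_grp=UX4 and weekday=Sat: units_sold values are 464, 485, 183, 760.
(464 + 485 + 183 + 760) / 4 = 473.

473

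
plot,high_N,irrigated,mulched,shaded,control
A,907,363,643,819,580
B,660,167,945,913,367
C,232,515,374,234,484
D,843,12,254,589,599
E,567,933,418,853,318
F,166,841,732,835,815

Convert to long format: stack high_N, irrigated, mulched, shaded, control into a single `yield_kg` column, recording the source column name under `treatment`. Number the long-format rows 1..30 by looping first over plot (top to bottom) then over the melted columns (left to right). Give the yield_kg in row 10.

367

30 rows total (6 × 5). Row 10: index ⌊(10-1)/5⌋ = 1 into plot → B; (10-1) mod 5 = 4 into the melted columns → control.
So row 10 is (B, control, 367); yield_kg = 367.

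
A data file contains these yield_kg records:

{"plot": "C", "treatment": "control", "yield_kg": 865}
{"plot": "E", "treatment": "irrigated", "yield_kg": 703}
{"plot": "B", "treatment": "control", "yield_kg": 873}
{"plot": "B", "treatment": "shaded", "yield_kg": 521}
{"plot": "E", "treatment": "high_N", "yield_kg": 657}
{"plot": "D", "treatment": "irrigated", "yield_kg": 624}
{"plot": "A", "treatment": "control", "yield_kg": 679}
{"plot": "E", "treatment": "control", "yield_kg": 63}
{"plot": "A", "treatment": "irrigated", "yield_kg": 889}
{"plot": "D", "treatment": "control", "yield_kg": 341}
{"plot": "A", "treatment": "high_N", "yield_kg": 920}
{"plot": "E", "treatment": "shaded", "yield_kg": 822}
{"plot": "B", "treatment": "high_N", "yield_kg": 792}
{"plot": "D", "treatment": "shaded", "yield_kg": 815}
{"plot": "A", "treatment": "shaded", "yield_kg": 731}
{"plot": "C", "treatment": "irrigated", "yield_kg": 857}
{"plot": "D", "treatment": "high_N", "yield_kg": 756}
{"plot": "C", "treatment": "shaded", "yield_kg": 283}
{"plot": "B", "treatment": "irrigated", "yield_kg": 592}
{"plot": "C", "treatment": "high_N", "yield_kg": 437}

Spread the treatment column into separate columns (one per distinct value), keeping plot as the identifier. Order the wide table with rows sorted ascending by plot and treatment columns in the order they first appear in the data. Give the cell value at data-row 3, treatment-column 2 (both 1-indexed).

857

With rows sorted ascending by plot, row 3 is plot=C. treatment columns in first-appearance order: control, irrigated, shaded, high_N; column 2 is irrigated.
Long rows with plot=C, treatment=irrigated: yield_kg = 857.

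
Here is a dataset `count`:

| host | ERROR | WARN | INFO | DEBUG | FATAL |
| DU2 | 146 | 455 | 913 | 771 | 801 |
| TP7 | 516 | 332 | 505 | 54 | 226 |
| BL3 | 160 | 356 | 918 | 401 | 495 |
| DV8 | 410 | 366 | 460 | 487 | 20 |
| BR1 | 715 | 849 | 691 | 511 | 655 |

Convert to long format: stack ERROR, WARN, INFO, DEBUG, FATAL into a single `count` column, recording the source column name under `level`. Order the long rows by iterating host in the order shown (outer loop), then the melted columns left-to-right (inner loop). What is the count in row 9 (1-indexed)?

54

25 rows total (5 × 5). Row 9: index ⌊(9-1)/5⌋ = 1 into host → TP7; (9-1) mod 5 = 3 into the melted columns → DEBUG.
So row 9 is (TP7, DEBUG, 54); count = 54.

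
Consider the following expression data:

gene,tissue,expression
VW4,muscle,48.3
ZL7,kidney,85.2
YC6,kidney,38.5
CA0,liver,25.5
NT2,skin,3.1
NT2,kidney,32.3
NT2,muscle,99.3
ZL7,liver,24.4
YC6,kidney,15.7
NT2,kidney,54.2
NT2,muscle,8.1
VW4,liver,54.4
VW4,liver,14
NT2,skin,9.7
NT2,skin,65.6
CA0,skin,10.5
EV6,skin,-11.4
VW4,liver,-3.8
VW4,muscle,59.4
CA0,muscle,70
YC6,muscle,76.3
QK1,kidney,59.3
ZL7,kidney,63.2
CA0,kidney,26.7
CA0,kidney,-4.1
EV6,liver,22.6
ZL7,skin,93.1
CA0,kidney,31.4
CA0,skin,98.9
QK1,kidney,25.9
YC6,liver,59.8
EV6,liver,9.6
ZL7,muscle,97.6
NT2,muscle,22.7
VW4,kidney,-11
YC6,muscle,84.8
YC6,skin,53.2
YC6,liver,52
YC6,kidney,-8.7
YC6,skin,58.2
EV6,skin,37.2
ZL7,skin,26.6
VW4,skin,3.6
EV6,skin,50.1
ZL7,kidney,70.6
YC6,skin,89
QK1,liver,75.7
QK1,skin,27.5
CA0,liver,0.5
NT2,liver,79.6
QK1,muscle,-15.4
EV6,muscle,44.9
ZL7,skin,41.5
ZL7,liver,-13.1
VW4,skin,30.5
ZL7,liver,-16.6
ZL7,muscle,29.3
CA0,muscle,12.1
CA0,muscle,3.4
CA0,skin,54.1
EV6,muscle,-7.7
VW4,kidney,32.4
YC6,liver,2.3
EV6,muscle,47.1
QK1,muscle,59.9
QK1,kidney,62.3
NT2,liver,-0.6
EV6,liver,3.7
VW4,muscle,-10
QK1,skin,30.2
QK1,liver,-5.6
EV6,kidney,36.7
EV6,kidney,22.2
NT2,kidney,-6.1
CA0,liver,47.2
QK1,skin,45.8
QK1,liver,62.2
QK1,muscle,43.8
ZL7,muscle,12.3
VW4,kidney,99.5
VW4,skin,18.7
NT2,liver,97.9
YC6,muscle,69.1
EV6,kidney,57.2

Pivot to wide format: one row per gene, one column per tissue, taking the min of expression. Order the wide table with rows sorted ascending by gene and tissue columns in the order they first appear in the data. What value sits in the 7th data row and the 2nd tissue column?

63.2

With rows sorted ascending by gene, row 7 is gene=ZL7. tissue columns in first-appearance order: muscle, kidney, liver, skin; column 2 is kidney.
Long rows with gene=ZL7, tissue=kidney: min(85.2, 63.2, 70.6) = 63.2.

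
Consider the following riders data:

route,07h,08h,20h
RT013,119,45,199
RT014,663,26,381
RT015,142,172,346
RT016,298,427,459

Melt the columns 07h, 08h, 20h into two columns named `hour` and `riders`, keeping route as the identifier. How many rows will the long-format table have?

12

4 route values × 3 melted columns = 12 rows.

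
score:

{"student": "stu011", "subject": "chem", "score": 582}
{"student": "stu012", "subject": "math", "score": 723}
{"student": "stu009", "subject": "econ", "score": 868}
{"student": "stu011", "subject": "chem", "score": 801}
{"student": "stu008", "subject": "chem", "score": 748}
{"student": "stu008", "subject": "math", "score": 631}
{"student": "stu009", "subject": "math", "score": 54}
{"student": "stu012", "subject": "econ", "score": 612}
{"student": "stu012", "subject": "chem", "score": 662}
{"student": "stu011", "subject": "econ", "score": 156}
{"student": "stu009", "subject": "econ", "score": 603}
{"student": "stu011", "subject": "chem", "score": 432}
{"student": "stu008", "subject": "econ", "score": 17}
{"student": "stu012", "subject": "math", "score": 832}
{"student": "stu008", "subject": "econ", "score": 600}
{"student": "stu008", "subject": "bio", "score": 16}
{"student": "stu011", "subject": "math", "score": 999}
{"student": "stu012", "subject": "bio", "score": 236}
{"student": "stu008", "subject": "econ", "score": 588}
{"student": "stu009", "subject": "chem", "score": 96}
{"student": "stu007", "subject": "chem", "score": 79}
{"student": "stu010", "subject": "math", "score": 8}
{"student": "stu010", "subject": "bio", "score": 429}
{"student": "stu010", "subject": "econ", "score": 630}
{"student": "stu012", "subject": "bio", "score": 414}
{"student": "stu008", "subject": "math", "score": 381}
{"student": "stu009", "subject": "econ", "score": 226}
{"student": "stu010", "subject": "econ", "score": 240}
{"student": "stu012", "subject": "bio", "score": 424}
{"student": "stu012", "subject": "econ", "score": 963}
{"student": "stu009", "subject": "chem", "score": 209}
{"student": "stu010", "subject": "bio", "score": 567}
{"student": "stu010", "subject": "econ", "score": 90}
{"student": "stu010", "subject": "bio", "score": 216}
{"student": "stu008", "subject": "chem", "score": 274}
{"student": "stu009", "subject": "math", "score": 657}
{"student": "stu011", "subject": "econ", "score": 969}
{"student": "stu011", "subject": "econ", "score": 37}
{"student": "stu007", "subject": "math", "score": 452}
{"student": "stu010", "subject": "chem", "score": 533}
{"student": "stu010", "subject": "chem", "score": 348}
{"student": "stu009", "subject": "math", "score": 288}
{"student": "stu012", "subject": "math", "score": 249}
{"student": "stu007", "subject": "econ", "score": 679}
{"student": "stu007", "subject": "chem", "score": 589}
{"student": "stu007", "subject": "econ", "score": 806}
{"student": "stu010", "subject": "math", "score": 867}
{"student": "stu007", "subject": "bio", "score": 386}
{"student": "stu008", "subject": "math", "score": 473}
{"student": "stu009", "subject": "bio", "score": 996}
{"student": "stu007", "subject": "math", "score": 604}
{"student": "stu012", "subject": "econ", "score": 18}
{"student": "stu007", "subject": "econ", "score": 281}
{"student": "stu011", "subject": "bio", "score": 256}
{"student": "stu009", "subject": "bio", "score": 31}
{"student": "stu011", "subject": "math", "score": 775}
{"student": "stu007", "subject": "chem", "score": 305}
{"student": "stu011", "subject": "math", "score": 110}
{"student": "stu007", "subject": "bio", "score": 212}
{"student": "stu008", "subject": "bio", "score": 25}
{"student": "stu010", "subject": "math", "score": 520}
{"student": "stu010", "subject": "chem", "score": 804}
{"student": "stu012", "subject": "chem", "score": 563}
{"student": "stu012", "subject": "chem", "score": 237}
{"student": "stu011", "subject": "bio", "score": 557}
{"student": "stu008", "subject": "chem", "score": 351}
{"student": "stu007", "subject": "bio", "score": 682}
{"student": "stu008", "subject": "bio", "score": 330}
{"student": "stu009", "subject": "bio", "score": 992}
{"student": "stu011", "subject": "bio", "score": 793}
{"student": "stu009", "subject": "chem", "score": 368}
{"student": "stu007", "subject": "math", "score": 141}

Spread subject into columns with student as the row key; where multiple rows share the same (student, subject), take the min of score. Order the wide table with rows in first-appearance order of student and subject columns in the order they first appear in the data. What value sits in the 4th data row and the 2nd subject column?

381

With rows in first-appearance order of student, row 4 is student=stu008. subject columns in first-appearance order: chem, math, econ, bio; column 2 is math.
Long rows with student=stu008, subject=math: min(631, 381, 473) = 381.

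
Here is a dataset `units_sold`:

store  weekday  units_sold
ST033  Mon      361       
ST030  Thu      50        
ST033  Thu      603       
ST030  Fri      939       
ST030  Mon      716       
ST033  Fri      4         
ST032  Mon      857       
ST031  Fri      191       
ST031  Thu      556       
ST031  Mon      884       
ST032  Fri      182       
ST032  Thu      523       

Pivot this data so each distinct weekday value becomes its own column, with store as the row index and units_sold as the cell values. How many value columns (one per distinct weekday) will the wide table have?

3

3 distinct weekday values: Mon, Fri, Thu.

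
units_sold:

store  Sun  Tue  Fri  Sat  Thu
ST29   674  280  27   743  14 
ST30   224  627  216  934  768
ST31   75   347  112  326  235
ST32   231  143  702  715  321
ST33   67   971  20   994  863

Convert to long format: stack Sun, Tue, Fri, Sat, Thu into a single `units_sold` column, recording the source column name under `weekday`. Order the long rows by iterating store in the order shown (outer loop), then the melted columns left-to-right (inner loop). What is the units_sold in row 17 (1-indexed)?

143

25 rows total (5 × 5). Row 17: index ⌊(17-1)/5⌋ = 3 into store → ST32; (17-1) mod 5 = 1 into the melted columns → Tue.
So row 17 is (ST32, Tue, 143); units_sold = 143.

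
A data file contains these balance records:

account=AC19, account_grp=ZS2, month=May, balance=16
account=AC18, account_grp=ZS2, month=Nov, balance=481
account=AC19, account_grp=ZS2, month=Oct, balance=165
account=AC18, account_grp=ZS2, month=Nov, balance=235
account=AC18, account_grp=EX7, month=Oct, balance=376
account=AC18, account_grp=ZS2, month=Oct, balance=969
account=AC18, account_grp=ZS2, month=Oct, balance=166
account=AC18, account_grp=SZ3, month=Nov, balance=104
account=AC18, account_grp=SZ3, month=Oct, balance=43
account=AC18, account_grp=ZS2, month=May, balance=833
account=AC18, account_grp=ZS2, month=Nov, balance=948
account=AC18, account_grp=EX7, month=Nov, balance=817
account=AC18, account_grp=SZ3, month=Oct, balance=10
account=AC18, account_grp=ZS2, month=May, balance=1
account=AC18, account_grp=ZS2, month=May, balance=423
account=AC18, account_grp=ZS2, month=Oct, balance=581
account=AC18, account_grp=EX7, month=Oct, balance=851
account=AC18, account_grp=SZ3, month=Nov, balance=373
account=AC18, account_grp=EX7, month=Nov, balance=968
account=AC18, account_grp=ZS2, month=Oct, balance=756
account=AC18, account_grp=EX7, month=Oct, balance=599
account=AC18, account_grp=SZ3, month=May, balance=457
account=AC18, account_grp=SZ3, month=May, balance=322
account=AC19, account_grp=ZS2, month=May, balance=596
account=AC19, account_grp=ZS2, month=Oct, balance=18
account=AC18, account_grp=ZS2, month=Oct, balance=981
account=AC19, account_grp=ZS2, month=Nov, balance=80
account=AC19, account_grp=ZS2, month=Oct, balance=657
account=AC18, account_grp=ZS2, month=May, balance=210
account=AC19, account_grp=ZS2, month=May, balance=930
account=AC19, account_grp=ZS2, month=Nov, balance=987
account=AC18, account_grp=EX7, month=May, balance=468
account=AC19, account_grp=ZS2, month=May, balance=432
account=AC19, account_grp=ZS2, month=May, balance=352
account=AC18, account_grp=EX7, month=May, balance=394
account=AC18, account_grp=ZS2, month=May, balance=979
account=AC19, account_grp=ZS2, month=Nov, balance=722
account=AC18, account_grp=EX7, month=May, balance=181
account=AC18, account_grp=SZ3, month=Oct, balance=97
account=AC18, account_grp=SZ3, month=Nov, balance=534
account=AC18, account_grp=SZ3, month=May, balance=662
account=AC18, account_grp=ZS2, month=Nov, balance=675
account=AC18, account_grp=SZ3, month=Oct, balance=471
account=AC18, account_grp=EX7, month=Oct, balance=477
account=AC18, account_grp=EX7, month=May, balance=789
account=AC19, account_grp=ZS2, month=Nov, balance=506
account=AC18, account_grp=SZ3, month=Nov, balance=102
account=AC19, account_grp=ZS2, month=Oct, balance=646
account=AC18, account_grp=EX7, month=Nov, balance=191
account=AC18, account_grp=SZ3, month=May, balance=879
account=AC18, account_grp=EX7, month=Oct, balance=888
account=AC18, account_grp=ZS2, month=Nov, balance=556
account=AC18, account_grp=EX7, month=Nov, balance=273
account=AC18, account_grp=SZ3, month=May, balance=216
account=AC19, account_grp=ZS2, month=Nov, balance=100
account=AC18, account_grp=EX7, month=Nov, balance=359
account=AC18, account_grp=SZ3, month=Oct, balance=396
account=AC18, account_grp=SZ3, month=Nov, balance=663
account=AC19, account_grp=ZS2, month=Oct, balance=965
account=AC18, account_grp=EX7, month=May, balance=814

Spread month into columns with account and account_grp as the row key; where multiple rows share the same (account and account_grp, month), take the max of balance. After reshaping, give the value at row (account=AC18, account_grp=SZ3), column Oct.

471

Rows with account=AC18, account_grp=SZ3 and month=Oct: balance values are 43, 10, 97, 471, 396.
max(43, 10, 97, 471, 396) = 471.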